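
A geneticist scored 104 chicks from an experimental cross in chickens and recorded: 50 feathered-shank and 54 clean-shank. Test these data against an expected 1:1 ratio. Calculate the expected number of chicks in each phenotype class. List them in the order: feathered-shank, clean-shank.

52, 52

The 1:1 ratio has 2 parts, so with N = 104 the expected counts are:
  feathered-shank: 104 × 1/2 = 52
  clean-shank: 104 × 1/2 = 52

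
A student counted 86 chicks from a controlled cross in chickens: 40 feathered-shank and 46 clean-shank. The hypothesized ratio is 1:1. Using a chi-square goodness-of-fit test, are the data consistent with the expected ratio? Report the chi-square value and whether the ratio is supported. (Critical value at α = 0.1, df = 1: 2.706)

The 1:1 ratio has 2 parts, so with N = 86 the expected counts are:
  feathered-shank: 86 × 1/2 = 43
  clean-shank: 86 × 1/2 = 43
χ² = Σ (O − E)² / E
  feathered-shank: (40 − 43)² / 43 = 0.2093
  clean-shank: (46 − 43)² / 43 = 0.2093
χ² = 0.2093 + 0.2093 = 0.4186 ≈ 0.419
Degrees of freedom = 2 − 1 = 1; critical value at α = 0.1 is 2.706.
Since 0.419 < 2.706, we fail to reject the null hypothesis — the data are consistent with the 1:1 ratio.

0.419; consistent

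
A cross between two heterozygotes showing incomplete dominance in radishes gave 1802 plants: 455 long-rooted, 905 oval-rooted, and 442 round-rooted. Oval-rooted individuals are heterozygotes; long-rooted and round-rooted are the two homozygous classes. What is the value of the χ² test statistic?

With incomplete dominance, a heterozygote × heterozygote cross gives a 1:2:1 phenotypic ratio.
Expected counts for N = 1802 under a 1:2:1 ratio (total parts = 4):
  long-rooted: 1802 × 1/4 = 450.5
  oval-rooted: 1802 × 2/4 = 901
  round-rooted: 1802 × 1/4 = 450.5
χ² = Σ (O − E)² / E
  long-rooted: (455 − 450.5)² / 450.5 = 0.0450
  oval-rooted: (905 − 901)² / 901 = 0.0178
  round-rooted: (442 − 450.5)² / 450.5 = 0.1604
χ² = 0.0450 + 0.0178 + 0.1604 = 0.2232 ≈ 0.223

0.223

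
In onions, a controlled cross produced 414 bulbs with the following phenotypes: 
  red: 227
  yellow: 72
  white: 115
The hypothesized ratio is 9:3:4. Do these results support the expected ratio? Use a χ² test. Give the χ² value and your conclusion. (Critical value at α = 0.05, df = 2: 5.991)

Total ratio parts = 16. Expected numbers out of 414:
  red: 414 × 9/16 = 232.875
  yellow: 414 × 3/16 = 77.625
  white: 414 × 4/16 = 103.5
χ² = Σ (O − E)² / E
  red: (227 − 232.875)² / 232.875 = 0.1482
  yellow: (72 − 77.625)² / 77.625 = 0.4076
  white: (115 − 103.5)² / 103.5 = 1.2778
χ² = 0.1482 + 0.4076 + 1.2778 = 1.8336 ≈ 1.834
Degrees of freedom = 3 − 1 = 2; critical value at α = 0.05 is 5.991.
Since 1.834 < 5.991, we fail to reject the null hypothesis — the data are consistent with the 9:3:4 ratio.

1.834; consistent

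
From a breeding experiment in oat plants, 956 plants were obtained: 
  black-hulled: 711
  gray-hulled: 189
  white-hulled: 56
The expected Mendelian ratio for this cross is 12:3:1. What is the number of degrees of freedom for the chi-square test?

A goodness-of-fit test with 3 phenotype classes has df = 3 − 1 = 2.

2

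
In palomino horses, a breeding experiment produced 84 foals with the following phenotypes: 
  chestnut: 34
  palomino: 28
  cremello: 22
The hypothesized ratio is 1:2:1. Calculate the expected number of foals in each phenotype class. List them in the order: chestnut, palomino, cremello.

21, 42, 21

The 1:2:1 ratio has 4 parts, so with N = 84 the expected counts are:
  chestnut: 84 × 1/4 = 21
  palomino: 84 × 2/4 = 42
  cremello: 84 × 1/4 = 21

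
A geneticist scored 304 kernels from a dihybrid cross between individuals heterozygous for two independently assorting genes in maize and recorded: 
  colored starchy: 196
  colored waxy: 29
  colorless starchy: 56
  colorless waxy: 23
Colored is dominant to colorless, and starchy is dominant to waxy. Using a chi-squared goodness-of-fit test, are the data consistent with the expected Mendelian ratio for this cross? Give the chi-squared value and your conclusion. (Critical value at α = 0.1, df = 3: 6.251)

A dihybrid F₂ with independent assortment and complete dominance at both loci gives a 9:3:3:1 phenotypic ratio.
Total ratio parts = 16. Expected numbers out of 304:
  colored starchy: 304 × 9/16 = 171
  colored waxy: 304 × 3/16 = 57
  colorless starchy: 304 × 3/16 = 57
  colorless waxy: 304 × 1/16 = 19
χ² = Σ (O − E)² / E
  colored starchy: (196 − 171)² / 171 = 3.6550
  colored waxy: (29 − 57)² / 57 = 13.7544
  colorless starchy: (56 − 57)² / 57 = 0.0175
  colorless waxy: (23 − 19)² / 19 = 0.8421
χ² = 3.6550 + 13.7544 + 0.0175 + 0.8421 = 18.269
Degrees of freedom = 4 − 1 = 3; critical value at α = 0.1 is 6.251.
Since 18.269 > 6.251, we reject the null hypothesis — the data do not fit the 9:3:3:1 ratio.

18.269; not consistent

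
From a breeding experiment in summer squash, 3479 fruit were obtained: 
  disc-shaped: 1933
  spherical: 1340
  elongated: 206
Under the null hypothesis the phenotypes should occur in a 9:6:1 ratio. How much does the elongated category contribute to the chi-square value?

The 9:6:1 ratio has 16 parts, so with N = 3479 the expected counts are:
  disc-shaped: 3479 × 9/16 = 1956.9375
  spherical: 3479 × 6/16 = 1304.625
  elongated: 3479 × 1/16 = 217.4375
Contribution of elongated: (206 − 217.4375)² / 217.4375 = 0.6016

0.602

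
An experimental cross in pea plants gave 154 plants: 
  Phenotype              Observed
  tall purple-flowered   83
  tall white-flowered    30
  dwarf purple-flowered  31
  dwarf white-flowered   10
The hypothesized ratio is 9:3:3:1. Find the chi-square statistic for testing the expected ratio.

0.367

Total ratio parts = 16. Expected numbers out of 154:
  tall purple-flowered: 154 × 9/16 = 86.625
  tall white-flowered: 154 × 3/16 = 28.875
  dwarf purple-flowered: 154 × 3/16 = 28.875
  dwarf white-flowered: 154 × 1/16 = 9.625
χ² = Σ (O − E)² / E
  tall purple-flowered: (83 − 86.625)² / 86.625 = 0.1517
  tall white-flowered: (30 − 28.875)² / 28.875 = 0.0438
  dwarf purple-flowered: (31 − 28.875)² / 28.875 = 0.1564
  dwarf white-flowered: (10 − 9.625)² / 9.625 = 0.0146
χ² = 0.1517 + 0.0438 + 0.1564 + 0.0146 = 0.3665 ≈ 0.367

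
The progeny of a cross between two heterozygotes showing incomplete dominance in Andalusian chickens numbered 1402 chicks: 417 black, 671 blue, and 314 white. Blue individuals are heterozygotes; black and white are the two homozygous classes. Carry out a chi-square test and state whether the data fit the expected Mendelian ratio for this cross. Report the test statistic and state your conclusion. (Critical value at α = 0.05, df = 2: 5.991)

With incomplete dominance, a heterozygote × heterozygote cross gives a 1:2:1 phenotypic ratio.
Expected counts for N = 1402 under a 1:2:1 ratio (total parts = 4):
  black: 1402 × 1/4 = 350.5
  blue: 1402 × 2/4 = 701
  white: 1402 × 1/4 = 350.5
χ² = Σ (O − E)² / E
  black: (417 − 350.5)² / 350.5 = 12.6170
  blue: (671 − 701)² / 701 = 1.2839
  white: (314 − 350.5)² / 350.5 = 3.8010
χ² = 12.6170 + 1.2839 + 3.8010 = 17.7019 ≈ 17.702
Degrees of freedom = 3 − 1 = 2; critical value at α = 0.05 is 5.991.
Since 17.702 > 5.991, we reject the null hypothesis — the data do not fit the 1:2:1 ratio.

17.702; not consistent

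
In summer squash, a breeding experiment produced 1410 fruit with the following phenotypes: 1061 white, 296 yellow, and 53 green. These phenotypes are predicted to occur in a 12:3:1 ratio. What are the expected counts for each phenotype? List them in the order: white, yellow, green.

1057.5, 264.375, 88.125

Total ratio parts = 16. Expected numbers out of 1410:
  white: 1410 × 12/16 = 1057.5
  yellow: 1410 × 3/16 = 264.375
  green: 1410 × 1/16 = 88.125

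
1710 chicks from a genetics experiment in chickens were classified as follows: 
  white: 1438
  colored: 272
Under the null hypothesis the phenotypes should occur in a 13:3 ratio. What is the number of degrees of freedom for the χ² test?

A goodness-of-fit test with 2 phenotype classes has df = 2 − 1 = 1.

1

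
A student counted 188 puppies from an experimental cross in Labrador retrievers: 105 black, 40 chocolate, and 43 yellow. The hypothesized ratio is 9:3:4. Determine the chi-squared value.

0.986

The 9:3:4 ratio has 16 parts, so with N = 188 the expected counts are:
  black: 188 × 9/16 = 105.75
  chocolate: 188 × 3/16 = 35.25
  yellow: 188 × 4/16 = 47
χ² = Σ (O − E)² / E
  black: (105 − 105.75)² / 105.75 = 0.0053
  chocolate: (40 − 35.25)² / 35.25 = 0.6401
  yellow: (43 − 47)² / 47 = 0.3404
χ² = 0.0053 + 0.6401 + 0.3404 = 0.9858 ≈ 0.986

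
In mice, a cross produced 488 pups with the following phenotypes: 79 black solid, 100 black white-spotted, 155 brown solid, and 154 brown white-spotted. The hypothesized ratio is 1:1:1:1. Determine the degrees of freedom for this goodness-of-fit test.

A goodness-of-fit test with 4 phenotype classes has df = 4 − 1 = 3.

3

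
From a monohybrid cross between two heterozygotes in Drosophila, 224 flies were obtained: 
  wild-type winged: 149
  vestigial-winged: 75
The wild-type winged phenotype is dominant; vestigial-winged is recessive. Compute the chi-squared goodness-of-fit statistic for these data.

For a monohybrid cross between heterozygotes with complete dominance, the expected phenotypic ratio is 3:1.
Total ratio parts = 4. Expected numbers out of 224:
  wild-type winged: 224 × 3/4 = 168
  vestigial-winged: 224 × 1/4 = 56
χ² = Σ (O − E)² / E
  wild-type winged: (149 − 168)² / 168 = 2.1488
  vestigial-winged: (75 − 56)² / 56 = 6.4464
χ² = 2.1488 + 6.4464 = 8.5952 ≈ 8.595

8.595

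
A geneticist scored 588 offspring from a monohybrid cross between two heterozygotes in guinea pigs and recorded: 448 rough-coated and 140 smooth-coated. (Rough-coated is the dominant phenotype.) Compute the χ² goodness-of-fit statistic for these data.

0.444

For a monohybrid cross between heterozygotes with complete dominance, the expected phenotypic ratio is 3:1.
Total ratio parts = 4. Expected numbers out of 588:
  rough-coated: 588 × 3/4 = 441
  smooth-coated: 588 × 1/4 = 147
χ² = Σ (O − E)² / E
  rough-coated: (448 − 441)² / 441 = 0.1111
  smooth-coated: (140 − 147)² / 147 = 0.3333
χ² = 0.1111 + 0.3333 = 0.4444 ≈ 0.444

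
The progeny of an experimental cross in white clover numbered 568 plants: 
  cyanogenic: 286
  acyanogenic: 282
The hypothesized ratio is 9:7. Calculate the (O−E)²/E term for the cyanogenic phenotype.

3.513

Under the 9:7 hypothesis (Σ ratio = 16, N = 568):
  cyanogenic: 568 × 9/16 = 319.5
  acyanogenic: 568 × 7/16 = 248.5
Contribution of cyanogenic: (286 − 319.5)² / 319.5 = 3.5125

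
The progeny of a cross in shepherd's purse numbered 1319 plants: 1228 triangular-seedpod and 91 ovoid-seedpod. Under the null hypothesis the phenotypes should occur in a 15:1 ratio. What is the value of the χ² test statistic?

0.949

The 15:1 ratio has 16 parts, so with N = 1319 the expected counts are:
  triangular-seedpod: 1319 × 15/16 = 1236.5625
  ovoid-seedpod: 1319 × 1/16 = 82.4375
χ² = Σ (O − E)² / E
  triangular-seedpod: (1228 − 1236.5625)² / 1236.5625 = 0.0593
  ovoid-seedpod: (91 − 82.4375)² / 82.4375 = 0.8894
χ² = 0.0593 + 0.8894 = 0.9487 ≈ 0.949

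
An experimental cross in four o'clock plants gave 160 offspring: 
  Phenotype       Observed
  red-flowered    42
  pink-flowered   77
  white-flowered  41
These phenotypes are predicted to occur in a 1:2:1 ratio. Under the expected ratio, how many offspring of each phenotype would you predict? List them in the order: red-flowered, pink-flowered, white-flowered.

Total ratio parts = 4. Expected numbers out of 160:
  red-flowered: 160 × 1/4 = 40
  pink-flowered: 160 × 2/4 = 80
  white-flowered: 160 × 1/4 = 40

40, 80, 40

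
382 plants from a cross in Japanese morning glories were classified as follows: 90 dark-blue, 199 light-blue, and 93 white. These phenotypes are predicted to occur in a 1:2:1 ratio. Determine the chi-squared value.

Total ratio parts = 4. Expected numbers out of 382:
  dark-blue: 382 × 1/4 = 95.5
  light-blue: 382 × 2/4 = 191
  white: 382 × 1/4 = 95.5
χ² = Σ (O − E)² / E
  dark-blue: (90 − 95.5)² / 95.5 = 0.3168
  light-blue: (199 − 191)² / 191 = 0.3351
  white: (93 − 95.5)² / 95.5 = 0.0654
χ² = 0.3168 + 0.3351 + 0.0654 = 0.7173 ≈ 0.717

0.717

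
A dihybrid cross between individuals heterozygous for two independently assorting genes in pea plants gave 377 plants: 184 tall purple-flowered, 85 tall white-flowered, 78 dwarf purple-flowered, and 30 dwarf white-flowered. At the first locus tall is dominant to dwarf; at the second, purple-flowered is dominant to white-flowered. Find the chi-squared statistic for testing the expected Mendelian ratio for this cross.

A dihybrid F₂ with independent assortment and complete dominance at both loci gives a 9:3:3:1 phenotypic ratio.
Total ratio parts = 16. Expected numbers out of 377:
  tall purple-flowered: 377 × 9/16 = 212.0625
  tall white-flowered: 377 × 3/16 = 70.6875
  dwarf purple-flowered: 377 × 3/16 = 70.6875
  dwarf white-flowered: 377 × 1/16 = 23.5625
χ² = Σ (O − E)² / E
  tall purple-flowered: (184 − 212.0625)² / 212.0625 = 3.7135
  tall white-flowered: (85 − 70.6875)² / 70.6875 = 2.8979
  dwarf purple-flowered: (78 − 70.6875)² / 70.6875 = 0.7565
  dwarf white-flowered: (30 − 23.5625)² / 23.5625 = 1.7588
χ² = 3.7135 + 2.8979 + 0.7565 + 1.7588 = 9.1267 ≈ 9.127

9.127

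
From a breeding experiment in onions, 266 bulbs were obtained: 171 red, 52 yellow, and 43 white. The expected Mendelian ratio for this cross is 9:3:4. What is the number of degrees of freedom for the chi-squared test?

A goodness-of-fit test with 3 phenotype classes has df = 3 − 1 = 2.

2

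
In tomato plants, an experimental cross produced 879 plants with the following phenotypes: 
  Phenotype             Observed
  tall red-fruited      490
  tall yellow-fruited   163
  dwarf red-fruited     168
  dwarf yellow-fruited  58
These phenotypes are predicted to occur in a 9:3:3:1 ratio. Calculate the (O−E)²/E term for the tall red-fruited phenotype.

0.040

The 9:3:3:1 ratio has 16 parts, so with N = 879 the expected counts are:
  tall red-fruited: 879 × 9/16 = 494.4375
  tall yellow-fruited: 879 × 3/16 = 164.8125
  dwarf red-fruited: 879 × 3/16 = 164.8125
  dwarf yellow-fruited: 879 × 1/16 = 54.9375
Contribution of tall red-fruited: (490 − 494.4375)² / 494.4375 = 0.0398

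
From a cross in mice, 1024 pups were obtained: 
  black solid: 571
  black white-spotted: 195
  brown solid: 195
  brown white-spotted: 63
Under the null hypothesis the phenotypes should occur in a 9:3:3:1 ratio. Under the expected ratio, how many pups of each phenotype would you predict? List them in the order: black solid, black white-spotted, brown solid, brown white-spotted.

Total ratio parts = 16. Expected numbers out of 1024:
  black solid: 1024 × 9/16 = 576
  black white-spotted: 1024 × 3/16 = 192
  brown solid: 1024 × 3/16 = 192
  brown white-spotted: 1024 × 1/16 = 64

576, 192, 192, 64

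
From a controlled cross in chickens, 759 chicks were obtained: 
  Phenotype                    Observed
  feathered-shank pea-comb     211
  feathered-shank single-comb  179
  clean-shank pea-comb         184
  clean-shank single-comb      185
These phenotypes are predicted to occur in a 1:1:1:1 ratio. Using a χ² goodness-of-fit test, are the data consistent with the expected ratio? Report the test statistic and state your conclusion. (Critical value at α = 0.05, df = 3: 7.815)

3.282; consistent

The 1:1:1:1 ratio has 4 parts, so with N = 759 the expected counts are:
  feathered-shank pea-comb: 759 × 1/4 = 189.75
  feathered-shank single-comb: 759 × 1/4 = 189.75
  clean-shank pea-comb: 759 × 1/4 = 189.75
  clean-shank single-comb: 759 × 1/4 = 189.75
χ² = Σ (O − E)² / E
  feathered-shank pea-comb: (211 − 189.75)² / 189.75 = 2.3798
  feathered-shank single-comb: (179 − 189.75)² / 189.75 = 0.6090
  clean-shank pea-comb: (184 − 189.75)² / 189.75 = 0.1742
  clean-shank single-comb: (185 − 189.75)² / 189.75 = 0.1189
χ² = 2.3798 + 0.6090 + 0.1742 + 0.1189 = 3.2819 ≈ 3.282
Degrees of freedom = 4 − 1 = 3; critical value at α = 0.05 is 7.815.
Since 3.282 < 7.815, we fail to reject the null hypothesis — the data are consistent with the 1:1:1:1 ratio.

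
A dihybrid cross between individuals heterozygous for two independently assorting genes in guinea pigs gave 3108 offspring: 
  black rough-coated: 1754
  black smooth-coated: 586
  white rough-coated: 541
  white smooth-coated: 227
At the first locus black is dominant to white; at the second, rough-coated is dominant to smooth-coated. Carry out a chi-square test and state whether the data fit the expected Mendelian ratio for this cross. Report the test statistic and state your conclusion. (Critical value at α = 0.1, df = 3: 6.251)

8.550; not consistent

A dihybrid F₂ with independent assortment and complete dominance at both loci gives a 9:3:3:1 phenotypic ratio.
Expected counts for N = 3108 under a 9:3:3:1 ratio (total parts = 16):
  black rough-coated: 3108 × 9/16 = 1748.25
  black smooth-coated: 3108 × 3/16 = 582.75
  white rough-coated: 3108 × 3/16 = 582.75
  white smooth-coated: 3108 × 1/16 = 194.25
χ² = Σ (O − E)² / E
  black rough-coated: (1754 − 1748.25)² / 1748.25 = 0.0189
  black smooth-coated: (586 − 582.75)² / 582.75 = 0.0181
  white rough-coated: (541 − 582.75)² / 582.75 = 2.9911
  white smooth-coated: (227 − 194.25)² / 194.25 = 5.5216
χ² = 0.0189 + 0.0181 + 2.9911 + 5.5216 = 8.5497 ≈ 8.550
Degrees of freedom = 4 − 1 = 3; critical value at α = 0.1 is 6.251.
Since 8.550 > 6.251, we reject the null hypothesis — the data do not fit the 9:3:3:1 ratio.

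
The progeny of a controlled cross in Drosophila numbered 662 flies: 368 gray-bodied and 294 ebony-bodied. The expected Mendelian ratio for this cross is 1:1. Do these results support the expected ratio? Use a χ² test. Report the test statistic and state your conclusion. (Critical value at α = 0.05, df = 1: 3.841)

8.272; not consistent

Expected counts for N = 662 under a 1:1 ratio (total parts = 2):
  gray-bodied: 662 × 1/2 = 331
  ebony-bodied: 662 × 1/2 = 331
χ² = Σ (O − E)² / E
  gray-bodied: (368 − 331)² / 331 = 4.1360
  ebony-bodied: (294 − 331)² / 331 = 4.1360
χ² = 4.1360 + 4.1360 = 8.272
Degrees of freedom = 2 − 1 = 1; critical value at α = 0.05 is 3.841.
Since 8.272 > 3.841, we reject the null hypothesis — the data do not fit the 1:1 ratio.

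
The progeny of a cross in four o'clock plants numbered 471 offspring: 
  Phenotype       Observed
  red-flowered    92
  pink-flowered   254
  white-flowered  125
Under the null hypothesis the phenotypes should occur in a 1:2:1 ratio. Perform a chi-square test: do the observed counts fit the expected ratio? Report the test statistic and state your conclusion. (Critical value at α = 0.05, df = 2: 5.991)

The 1:2:1 ratio has 4 parts, so with N = 471 the expected counts are:
  red-flowered: 471 × 1/4 = 117.75
  pink-flowered: 471 × 2/4 = 235.5
  white-flowered: 471 × 1/4 = 117.75
χ² = Σ (O − E)² / E
  red-flowered: (92 − 117.75)² / 117.75 = 5.6311
  pink-flowered: (254 − 235.5)² / 235.5 = 1.4533
  white-flowered: (125 − 117.75)² / 117.75 = 0.4464
χ² = 5.6311 + 1.4533 + 0.4464 = 7.5308 ≈ 7.531
Degrees of freedom = 3 − 1 = 2; critical value at α = 0.05 is 5.991.
Since 7.531 > 5.991, we reject the null hypothesis — the data do not fit the 1:2:1 ratio.

7.531; not consistent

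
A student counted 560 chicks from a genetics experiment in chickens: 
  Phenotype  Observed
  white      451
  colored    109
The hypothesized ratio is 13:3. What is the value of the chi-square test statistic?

0.188

Total ratio parts = 16. Expected numbers out of 560:
  white: 560 × 13/16 = 455
  colored: 560 × 3/16 = 105
χ² = Σ (O − E)² / E
  white: (451 − 455)² / 455 = 0.0352
  colored: (109 − 105)² / 105 = 0.1524
χ² = 0.0352 + 0.1524 = 0.1876 ≈ 0.188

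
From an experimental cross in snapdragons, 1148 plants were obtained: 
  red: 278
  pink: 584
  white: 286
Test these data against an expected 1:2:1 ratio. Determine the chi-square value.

0.460

Expected counts for N = 1148 under a 1:2:1 ratio (total parts = 4):
  red: 1148 × 1/4 = 287
  pink: 1148 × 2/4 = 574
  white: 1148 × 1/4 = 287
χ² = Σ (O − E)² / E
  red: (278 − 287)² / 287 = 0.2822
  pink: (584 − 574)² / 574 = 0.1742
  white: (286 − 287)² / 287 = 0.0035
χ² = 0.2822 + 0.1742 + 0.0035 = 0.4599 ≈ 0.460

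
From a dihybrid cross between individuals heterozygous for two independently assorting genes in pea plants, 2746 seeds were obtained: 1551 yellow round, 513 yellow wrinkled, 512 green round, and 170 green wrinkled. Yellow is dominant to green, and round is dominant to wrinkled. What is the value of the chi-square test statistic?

A dihybrid F₂ with independent assortment and complete dominance at both loci gives a 9:3:3:1 phenotypic ratio.
Expected counts for N = 2746 under a 9:3:3:1 ratio (total parts = 16):
  yellow round: 2746 × 9/16 = 1544.625
  yellow wrinkled: 2746 × 3/16 = 514.875
  green round: 2746 × 3/16 = 514.875
  green wrinkled: 2746 × 1/16 = 171.625
χ² = Σ (O − E)² / E
  yellow round: (1551 − 1544.625)² / 1544.625 = 0.0263
  yellow wrinkled: (513 − 514.875)² / 514.875 = 0.0068
  green round: (512 − 514.875)² / 514.875 = 0.0161
  green wrinkled: (170 − 171.625)² / 171.625 = 0.0154
χ² = 0.0263 + 0.0068 + 0.0161 + 0.0154 = 0.0646 ≈ 0.065

0.065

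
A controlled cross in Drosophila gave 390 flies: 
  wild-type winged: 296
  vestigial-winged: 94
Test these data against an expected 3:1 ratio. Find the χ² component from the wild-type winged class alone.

The 3:1 ratio has 4 parts, so with N = 390 the expected counts are:
  wild-type winged: 390 × 3/4 = 292.5
  vestigial-winged: 390 × 1/4 = 97.5
Contribution of wild-type winged: (296 − 292.5)² / 292.5 = 0.0419

0.042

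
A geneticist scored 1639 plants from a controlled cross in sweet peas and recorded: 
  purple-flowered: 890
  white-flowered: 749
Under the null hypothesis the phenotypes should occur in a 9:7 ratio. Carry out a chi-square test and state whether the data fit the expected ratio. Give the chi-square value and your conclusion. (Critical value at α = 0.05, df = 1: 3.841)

2.529; consistent

Under the 9:7 hypothesis (Σ ratio = 16, N = 1639):
  purple-flowered: 1639 × 9/16 = 921.9375
  white-flowered: 1639 × 7/16 = 717.0625
χ² = Σ (O − E)² / E
  purple-flowered: (890 − 921.9375)² / 921.9375 = 1.1064
  white-flowered: (749 − 717.0625)² / 717.0625 = 1.4225
χ² = 1.1064 + 1.4225 = 2.5289 ≈ 2.529
Degrees of freedom = 2 − 1 = 1; critical value at α = 0.05 is 3.841.
Since 2.529 < 3.841, we fail to reject the null hypothesis — the data are consistent with the 9:7 ratio.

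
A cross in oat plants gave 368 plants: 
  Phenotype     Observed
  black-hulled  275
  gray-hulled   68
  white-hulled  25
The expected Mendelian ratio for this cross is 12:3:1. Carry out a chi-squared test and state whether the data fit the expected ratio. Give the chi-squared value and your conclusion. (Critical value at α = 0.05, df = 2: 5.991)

0.192; consistent

Total ratio parts = 16. Expected numbers out of 368:
  black-hulled: 368 × 12/16 = 276
  gray-hulled: 368 × 3/16 = 69
  white-hulled: 368 × 1/16 = 23
χ² = Σ (O − E)² / E
  black-hulled: (275 − 276)² / 276 = 0.0036
  gray-hulled: (68 − 69)² / 69 = 0.0145
  white-hulled: (25 − 23)² / 23 = 0.1739
χ² = 0.0036 + 0.0145 + 0.1739 = 0.192
Degrees of freedom = 3 − 1 = 2; critical value at α = 0.05 is 5.991.
Since 0.192 < 5.991, we fail to reject the null hypothesis — the data are consistent with the 12:3:1 ratio.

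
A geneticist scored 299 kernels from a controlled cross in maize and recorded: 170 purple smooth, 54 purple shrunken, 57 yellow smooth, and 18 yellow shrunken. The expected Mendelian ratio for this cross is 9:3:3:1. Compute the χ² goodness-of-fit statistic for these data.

Under the 9:3:3:1 hypothesis (Σ ratio = 16, N = 299):
  purple smooth: 299 × 9/16 = 168.1875
  purple shrunken: 299 × 3/16 = 56.0625
  yellow smooth: 299 × 3/16 = 56.0625
  yellow shrunken: 299 × 1/16 = 18.6875
χ² = Σ (O − E)² / E
  purple smooth: (170 − 168.1875)² / 168.1875 = 0.0195
  purple shrunken: (54 − 56.0625)² / 56.0625 = 0.0759
  yellow smooth: (57 − 56.0625)² / 56.0625 = 0.0157
  yellow shrunken: (18 − 18.6875)² / 18.6875 = 0.0253
χ² = 0.0195 + 0.0759 + 0.0157 + 0.0253 = 0.1364 ≈ 0.136

0.136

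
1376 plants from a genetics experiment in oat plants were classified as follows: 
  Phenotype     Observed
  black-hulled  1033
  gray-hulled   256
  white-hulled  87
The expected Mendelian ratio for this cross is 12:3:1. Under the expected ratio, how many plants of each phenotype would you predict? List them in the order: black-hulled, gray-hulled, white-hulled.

Total ratio parts = 16. Expected numbers out of 1376:
  black-hulled: 1376 × 12/16 = 1032
  gray-hulled: 1376 × 3/16 = 258
  white-hulled: 1376 × 1/16 = 86

1032, 258, 86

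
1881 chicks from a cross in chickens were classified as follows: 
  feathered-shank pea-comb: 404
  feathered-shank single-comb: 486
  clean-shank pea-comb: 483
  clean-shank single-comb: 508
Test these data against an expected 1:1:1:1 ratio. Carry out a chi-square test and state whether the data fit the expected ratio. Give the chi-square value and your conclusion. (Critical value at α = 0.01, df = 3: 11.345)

13.237; not consistent

Under the 1:1:1:1 hypothesis (Σ ratio = 4, N = 1881):
  feathered-shank pea-comb: 1881 × 1/4 = 470.25
  feathered-shank single-comb: 1881 × 1/4 = 470.25
  clean-shank pea-comb: 1881 × 1/4 = 470.25
  clean-shank single-comb: 1881 × 1/4 = 470.25
χ² = Σ (O − E)² / E
  feathered-shank pea-comb: (404 − 470.25)² / 470.25 = 9.3335
  feathered-shank single-comb: (486 − 470.25)² / 470.25 = 0.5275
  clean-shank pea-comb: (483 − 470.25)² / 470.25 = 0.3457
  clean-shank single-comb: (508 − 470.25)² / 470.25 = 3.0304
χ² = 9.3335 + 0.5275 + 0.3457 + 3.0304 = 13.2371 ≈ 13.237
Degrees of freedom = 4 − 1 = 3; critical value at α = 0.01 is 11.345.
Since 13.237 > 11.345, we reject the null hypothesis — the data do not fit the 1:1:1:1 ratio.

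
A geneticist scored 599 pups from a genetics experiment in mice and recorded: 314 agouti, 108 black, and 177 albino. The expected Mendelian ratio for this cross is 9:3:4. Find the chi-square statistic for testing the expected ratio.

Expected counts for N = 599 under a 9:3:4 ratio (total parts = 16):
  agouti: 599 × 9/16 = 336.9375
  black: 599 × 3/16 = 112.3125
  albino: 599 × 4/16 = 149.75
χ² = Σ (O − E)² / E
  agouti: (314 − 336.9375)² / 336.9375 = 1.5615
  black: (108 − 112.3125)² / 112.3125 = 0.1656
  albino: (177 − 149.75)² / 149.75 = 4.9587
χ² = 1.5615 + 0.1656 + 4.9587 = 6.6858 ≈ 6.686

6.686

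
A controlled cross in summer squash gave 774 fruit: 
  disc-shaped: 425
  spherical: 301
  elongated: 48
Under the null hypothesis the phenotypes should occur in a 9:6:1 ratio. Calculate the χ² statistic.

0.648

Total ratio parts = 16. Expected numbers out of 774:
  disc-shaped: 774 × 9/16 = 435.375
  spherical: 774 × 6/16 = 290.25
  elongated: 774 × 1/16 = 48.375
χ² = Σ (O − E)² / E
  disc-shaped: (425 − 435.375)² / 435.375 = 0.2472
  spherical: (301 − 290.25)² / 290.25 = 0.3981
  elongated: (48 − 48.375)² / 48.375 = 0.0029
χ² = 0.2472 + 0.3981 + 0.0029 = 0.6482 ≈ 0.648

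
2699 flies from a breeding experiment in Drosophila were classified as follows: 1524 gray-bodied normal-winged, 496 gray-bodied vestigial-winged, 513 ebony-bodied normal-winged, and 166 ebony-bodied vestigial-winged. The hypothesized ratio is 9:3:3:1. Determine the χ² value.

0.360

The 9:3:3:1 ratio has 16 parts, so with N = 2699 the expected counts are:
  gray-bodied normal-winged: 2699 × 9/16 = 1518.1875
  gray-bodied vestigial-winged: 2699 × 3/16 = 506.0625
  ebony-bodied normal-winged: 2699 × 3/16 = 506.0625
  ebony-bodied vestigial-winged: 2699 × 1/16 = 168.6875
χ² = Σ (O − E)² / E
  gray-bodied normal-winged: (1524 − 1518.1875)² / 1518.1875 = 0.0223
  gray-bodied vestigial-winged: (496 − 506.0625)² / 506.0625 = 0.2001
  ebony-bodied normal-winged: (513 − 506.0625)² / 506.0625 = 0.0951
  ebony-bodied vestigial-winged: (166 − 168.6875)² / 168.6875 = 0.0428
χ² = 0.0223 + 0.2001 + 0.0951 + 0.0428 = 0.3603 ≈ 0.360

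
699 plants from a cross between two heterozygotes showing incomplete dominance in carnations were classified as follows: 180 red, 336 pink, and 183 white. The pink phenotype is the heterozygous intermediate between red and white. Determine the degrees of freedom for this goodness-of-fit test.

With incomplete dominance, a heterozygote × heterozygote cross gives a 1:2:1 phenotypic ratio.
A goodness-of-fit test with 3 phenotype classes has df = 3 − 1 = 2.

2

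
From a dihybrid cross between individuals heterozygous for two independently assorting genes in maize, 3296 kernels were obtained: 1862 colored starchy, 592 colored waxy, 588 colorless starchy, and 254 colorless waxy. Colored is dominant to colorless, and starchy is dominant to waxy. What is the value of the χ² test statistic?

13.769

A dihybrid F₂ with independent assortment and complete dominance at both loci gives a 9:3:3:1 phenotypic ratio.
Total ratio parts = 16. Expected numbers out of 3296:
  colored starchy: 3296 × 9/16 = 1854
  colored waxy: 3296 × 3/16 = 618
  colorless starchy: 3296 × 3/16 = 618
  colorless waxy: 3296 × 1/16 = 206
χ² = Σ (O − E)² / E
  colored starchy: (1862 − 1854)² / 1854 = 0.0345
  colored waxy: (592 − 618)² / 618 = 1.0939
  colorless starchy: (588 − 618)² / 618 = 1.4563
  colorless waxy: (254 − 206)² / 206 = 11.1845
χ² = 0.0345 + 1.0939 + 1.4563 + 11.1845 = 13.7692 ≈ 13.769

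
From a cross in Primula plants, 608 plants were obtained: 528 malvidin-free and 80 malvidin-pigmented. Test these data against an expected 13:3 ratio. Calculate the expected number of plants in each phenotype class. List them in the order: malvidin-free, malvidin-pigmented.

Under the 13:3 hypothesis (Σ ratio = 16, N = 608):
  malvidin-free: 608 × 13/16 = 494
  malvidin-pigmented: 608 × 3/16 = 114

494, 114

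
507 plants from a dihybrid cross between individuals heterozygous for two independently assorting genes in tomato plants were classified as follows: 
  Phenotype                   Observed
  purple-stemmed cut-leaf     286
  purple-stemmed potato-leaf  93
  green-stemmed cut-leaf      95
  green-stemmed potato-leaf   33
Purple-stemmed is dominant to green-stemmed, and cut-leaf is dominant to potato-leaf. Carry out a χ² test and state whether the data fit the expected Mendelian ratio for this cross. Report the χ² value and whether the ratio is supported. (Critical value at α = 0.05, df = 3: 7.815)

A dihybrid F₂ with independent assortment and complete dominance at both loci gives a 9:3:3:1 phenotypic ratio.
Expected counts for N = 507 under a 9:3:3:1 ratio (total parts = 16):
  purple-stemmed cut-leaf: 507 × 9/16 = 285.1875
  purple-stemmed potato-leaf: 507 × 3/16 = 95.0625
  green-stemmed cut-leaf: 507 × 3/16 = 95.0625
  green-stemmed potato-leaf: 507 × 1/16 = 31.6875
χ² = Σ (O − E)² / E
  purple-stemmed cut-leaf: (286 − 285.1875)² / 285.1875 = 0.0023
  purple-stemmed potato-leaf: (93 − 95.0625)² / 95.0625 = 0.0447
  green-stemmed cut-leaf: (95 − 95.0625)² / 95.0625 = 0.0000
  green-stemmed potato-leaf: (33 − 31.6875)² / 31.6875 = 0.0544
χ² = 0.0023 + 0.0447 + 0.0000 + 0.0544 = 0.1014 ≈ 0.101
Degrees of freedom = 4 − 1 = 3; critical value at α = 0.05 is 7.815.
Since 0.101 < 7.815, we fail to reject the null hypothesis — the data are consistent with the 9:3:3:1 ratio.

0.101; consistent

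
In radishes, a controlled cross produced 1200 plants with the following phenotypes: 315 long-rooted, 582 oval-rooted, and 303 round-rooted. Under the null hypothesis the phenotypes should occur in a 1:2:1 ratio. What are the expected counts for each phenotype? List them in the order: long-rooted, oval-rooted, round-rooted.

Total ratio parts = 4. Expected numbers out of 1200:
  long-rooted: 1200 × 1/4 = 300
  oval-rooted: 1200 × 2/4 = 600
  round-rooted: 1200 × 1/4 = 300

300, 600, 300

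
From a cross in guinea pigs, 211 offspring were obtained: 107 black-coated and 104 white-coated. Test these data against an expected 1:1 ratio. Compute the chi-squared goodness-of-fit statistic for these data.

The 1:1 ratio has 2 parts, so with N = 211 the expected counts are:
  black-coated: 211 × 1/2 = 105.5
  white-coated: 211 × 1/2 = 105.5
χ² = Σ (O − E)² / E
  black-coated: (107 − 105.5)² / 105.5 = 0.0213
  white-coated: (104 − 105.5)² / 105.5 = 0.0213
χ² = 0.0213 + 0.0213 = 0.0426 ≈ 0.043

0.043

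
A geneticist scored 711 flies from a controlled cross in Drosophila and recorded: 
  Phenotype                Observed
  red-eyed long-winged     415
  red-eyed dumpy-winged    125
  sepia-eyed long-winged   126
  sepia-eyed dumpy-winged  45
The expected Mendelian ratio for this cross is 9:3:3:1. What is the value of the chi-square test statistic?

1.494

Expected counts for N = 711 under a 9:3:3:1 ratio (total parts = 16):
  red-eyed long-winged: 711 × 9/16 = 399.9375
  red-eyed dumpy-winged: 711 × 3/16 = 133.3125
  sepia-eyed long-winged: 711 × 3/16 = 133.3125
  sepia-eyed dumpy-winged: 711 × 1/16 = 44.4375
χ² = Σ (O − E)² / E
  red-eyed long-winged: (415 − 399.9375)² / 399.9375 = 0.5673
  red-eyed dumpy-winged: (125 − 133.3125)² / 133.3125 = 0.5183
  sepia-eyed long-winged: (126 − 133.3125)² / 133.3125 = 0.4011
  sepia-eyed dumpy-winged: (45 − 44.4375)² / 44.4375 = 0.0071
χ² = 0.5673 + 0.5183 + 0.4011 + 0.0071 = 1.4938 ≈ 1.494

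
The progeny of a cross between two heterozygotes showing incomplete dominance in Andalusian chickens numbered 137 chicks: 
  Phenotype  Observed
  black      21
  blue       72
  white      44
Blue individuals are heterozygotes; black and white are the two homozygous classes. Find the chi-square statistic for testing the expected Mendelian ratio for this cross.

With incomplete dominance, a heterozygote × heterozygote cross gives a 1:2:1 phenotypic ratio.
The 1:2:1 ratio has 4 parts, so with N = 137 the expected counts are:
  black: 137 × 1/4 = 34.25
  blue: 137 × 2/4 = 68.5
  white: 137 × 1/4 = 34.25
χ² = Σ (O − E)² / E
  black: (21 − 34.25)² / 34.25 = 5.1259
  blue: (72 − 68.5)² / 68.5 = 0.1788
  white: (44 − 34.25)² / 34.25 = 2.7755
χ² = 5.1259 + 0.1788 + 2.7755 = 8.0802 ≈ 8.080

8.080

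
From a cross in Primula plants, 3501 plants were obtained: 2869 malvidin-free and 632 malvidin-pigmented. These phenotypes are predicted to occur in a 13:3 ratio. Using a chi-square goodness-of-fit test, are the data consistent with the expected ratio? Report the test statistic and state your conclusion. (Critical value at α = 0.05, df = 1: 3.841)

1.120; consistent

Total ratio parts = 16. Expected numbers out of 3501:
  malvidin-free: 3501 × 13/16 = 2844.5625
  malvidin-pigmented: 3501 × 3/16 = 656.4375
χ² = Σ (O − E)² / E
  malvidin-free: (2869 − 2844.5625)² / 2844.5625 = 0.2099
  malvidin-pigmented: (632 − 656.4375)² / 656.4375 = 0.9097
χ² = 0.2099 + 0.9097 = 1.1196 ≈ 1.120
Degrees of freedom = 2 − 1 = 1; critical value at α = 0.05 is 3.841.
Since 1.120 < 3.841, we fail to reject the null hypothesis — the data are consistent with the 13:3 ratio.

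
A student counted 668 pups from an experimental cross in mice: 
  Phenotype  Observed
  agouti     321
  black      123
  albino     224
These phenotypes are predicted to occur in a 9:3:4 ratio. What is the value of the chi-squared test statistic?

Total ratio parts = 16. Expected numbers out of 668:
  agouti: 668 × 9/16 = 375.75
  black: 668 × 3/16 = 125.25
  albino: 668 × 4/16 = 167
χ² = Σ (O − E)² / E
  agouti: (321 − 375.75)² / 375.75 = 7.9775
  black: (123 − 125.25)² / 125.25 = 0.0404
  albino: (224 − 167)² / 167 = 19.4551
χ² = 7.9775 + 0.0404 + 19.4551 = 27.473

27.473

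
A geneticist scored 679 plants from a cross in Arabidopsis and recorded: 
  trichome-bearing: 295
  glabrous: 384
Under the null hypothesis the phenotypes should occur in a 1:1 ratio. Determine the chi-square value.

11.666

Expected counts for N = 679 under a 1:1 ratio (total parts = 2):
  trichome-bearing: 679 × 1/2 = 339.5
  glabrous: 679 × 1/2 = 339.5
χ² = Σ (O − E)² / E
  trichome-bearing: (295 − 339.5)² / 339.5 = 5.8328
  glabrous: (384 − 339.5)² / 339.5 = 5.8328
χ² = 5.8328 + 5.8328 = 11.6656 ≈ 11.666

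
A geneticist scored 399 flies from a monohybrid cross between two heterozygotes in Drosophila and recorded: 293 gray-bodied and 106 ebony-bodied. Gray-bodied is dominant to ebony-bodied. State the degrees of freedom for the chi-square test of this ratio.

For a monohybrid cross between heterozygotes with complete dominance, the expected phenotypic ratio is 3:1.
A goodness-of-fit test with 2 phenotype classes has df = 2 − 1 = 1.

1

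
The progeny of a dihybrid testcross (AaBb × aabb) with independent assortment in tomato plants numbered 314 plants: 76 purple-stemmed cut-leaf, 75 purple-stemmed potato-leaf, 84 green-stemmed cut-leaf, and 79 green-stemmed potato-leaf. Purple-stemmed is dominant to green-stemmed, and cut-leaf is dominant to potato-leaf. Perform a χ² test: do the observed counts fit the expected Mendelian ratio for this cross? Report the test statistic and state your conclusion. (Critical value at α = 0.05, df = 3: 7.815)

0.624; consistent

A dihybrid testcross with independent assortment gives a 1:1:1:1 ratio.
Expected counts for N = 314 under a 1:1:1:1 ratio (total parts = 4):
  purple-stemmed cut-leaf: 314 × 1/4 = 78.5
  purple-stemmed potato-leaf: 314 × 1/4 = 78.5
  green-stemmed cut-leaf: 314 × 1/4 = 78.5
  green-stemmed potato-leaf: 314 × 1/4 = 78.5
χ² = Σ (O − E)² / E
  purple-stemmed cut-leaf: (76 − 78.5)² / 78.5 = 0.0796
  purple-stemmed potato-leaf: (75 − 78.5)² / 78.5 = 0.1561
  green-stemmed cut-leaf: (84 − 78.5)² / 78.5 = 0.3854
  green-stemmed potato-leaf: (79 − 78.5)² / 78.5 = 0.0032
χ² = 0.0796 + 0.1561 + 0.3854 + 0.0032 = 0.6243 ≈ 0.624
Degrees of freedom = 4 − 1 = 3; critical value at α = 0.05 is 7.815.
Since 0.624 < 7.815, we fail to reject the null hypothesis — the data are consistent with the 1:1:1:1 ratio.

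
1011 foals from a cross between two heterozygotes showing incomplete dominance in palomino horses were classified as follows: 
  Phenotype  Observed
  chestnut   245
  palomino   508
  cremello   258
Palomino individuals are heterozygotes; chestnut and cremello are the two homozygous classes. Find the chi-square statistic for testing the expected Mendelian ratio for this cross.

0.359

With incomplete dominance, a heterozygote × heterozygote cross gives a 1:2:1 phenotypic ratio.
Under the 1:2:1 hypothesis (Σ ratio = 4, N = 1011):
  chestnut: 1011 × 1/4 = 252.75
  palomino: 1011 × 2/4 = 505.5
  cremello: 1011 × 1/4 = 252.75
χ² = Σ (O − E)² / E
  chestnut: (245 − 252.75)² / 252.75 = 0.2376
  palomino: (508 − 505.5)² / 505.5 = 0.0124
  cremello: (258 − 252.75)² / 252.75 = 0.1091
χ² = 0.2376 + 0.0124 + 0.1091 = 0.3591 ≈ 0.359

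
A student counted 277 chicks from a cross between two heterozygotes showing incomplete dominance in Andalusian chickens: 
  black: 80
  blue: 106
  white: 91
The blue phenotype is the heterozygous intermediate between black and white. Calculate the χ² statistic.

16.126

With incomplete dominance, a heterozygote × heterozygote cross gives a 1:2:1 phenotypic ratio.
The 1:2:1 ratio has 4 parts, so with N = 277 the expected counts are:
  black: 277 × 1/4 = 69.25
  blue: 277 × 2/4 = 138.5
  white: 277 × 1/4 = 69.25
χ² = Σ (O − E)² / E
  black: (80 − 69.25)² / 69.25 = 1.6688
  blue: (106 − 138.5)² / 138.5 = 7.6264
  white: (91 − 69.25)² / 69.25 = 6.8312
χ² = 1.6688 + 7.6264 + 6.8312 = 16.1264 ≈ 16.126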